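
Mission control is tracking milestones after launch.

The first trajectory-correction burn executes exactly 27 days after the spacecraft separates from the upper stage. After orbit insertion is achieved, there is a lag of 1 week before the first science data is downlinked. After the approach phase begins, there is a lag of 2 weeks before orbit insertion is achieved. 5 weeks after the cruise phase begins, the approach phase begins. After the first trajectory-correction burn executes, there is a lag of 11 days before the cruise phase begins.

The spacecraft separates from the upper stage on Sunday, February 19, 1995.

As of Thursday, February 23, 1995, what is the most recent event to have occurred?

The spacecraft separates from the upper stage

The spacecraft separates from the upper stage: Feb 19, 1995.
The first trajectory-correction burn executes: Feb 19, 1995 + 27 days = Mar 18, 1995.
The cruise phase begins: Mar 18, 1995 + 11 days = Mar 29, 1995.
The approach phase begins: Mar 29, 1995 + 5 weeks = May 3, 1995.
Orbit insertion is achieved: May 3, 1995 + 2 weeks = May 17, 1995.
The first science data is downlinked: May 17, 1995 + 1 week = May 24, 1995.
Feb 23, 1995 falls between when the spacecraft separates from the upper stage (Feb 19, 1995) and when the first trajectory-correction burn executes (Mar 18, 1995).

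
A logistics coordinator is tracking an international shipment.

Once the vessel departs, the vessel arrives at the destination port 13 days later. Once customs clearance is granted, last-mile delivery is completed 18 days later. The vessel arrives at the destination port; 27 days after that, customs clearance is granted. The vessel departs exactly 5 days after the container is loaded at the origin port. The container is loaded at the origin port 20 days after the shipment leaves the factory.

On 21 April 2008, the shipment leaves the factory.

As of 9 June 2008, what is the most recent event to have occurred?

The shipment leaves the factory: Apr 21, 2008.
The container is loaded at the origin port: Apr 21, 2008 + 20 days = May 11, 2008.
The vessel departs: May 11, 2008 + 5 days = May 16, 2008.
The vessel arrives at the destination port: May 16, 2008 + 13 days = May 29, 2008.
Customs clearance is granted: May 29, 2008 + 27 days = Jun 25, 2008.
Last-mile delivery is completed: Jun 25, 2008 + 18 days = Jul 13, 2008.
Jun 9, 2008 falls between when the vessel arrives at the destination port (May 29, 2008) and when customs clearance is granted (Jun 25, 2008).

The vessel arrives at the destination port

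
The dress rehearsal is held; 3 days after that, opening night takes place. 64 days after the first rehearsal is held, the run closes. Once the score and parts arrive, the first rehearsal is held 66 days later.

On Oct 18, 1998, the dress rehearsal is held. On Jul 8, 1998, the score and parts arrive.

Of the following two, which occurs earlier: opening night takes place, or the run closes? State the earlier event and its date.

The dress rehearsal is held: Oct 18, 1998.
Opening night takes place: Oct 18, 1998 + 3 days = Oct 21, 1998.
The score and parts arrive: Jul 8, 1998.
The first rehearsal is held: Jul 8, 1998 + 66 days = Sep 12, 1998.
The run closes: Sep 12, 1998 + 64 days = Nov 15, 1998.
Comparing: opening night takes place on Oct 21, 1998 vs the run closes on Nov 15, 1998. Earlier: opening night takes place.

Opening night takes place — Oct 21, 1998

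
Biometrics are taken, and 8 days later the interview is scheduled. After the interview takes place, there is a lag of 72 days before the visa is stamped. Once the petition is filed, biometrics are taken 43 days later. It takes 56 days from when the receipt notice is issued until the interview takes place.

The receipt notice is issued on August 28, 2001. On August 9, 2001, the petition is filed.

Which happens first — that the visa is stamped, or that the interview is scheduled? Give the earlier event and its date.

The receipt notice is issued: Aug 28, 2001.
The interview takes place: Aug 28, 2001 + 56 days = Oct 23, 2001.
The visa is stamped: Oct 23, 2001 + 72 days = Jan 3, 2002.
The petition is filed: Aug 9, 2001.
Biometrics are taken: Aug 9, 2001 + 43 days = Sep 21, 2001.
The interview is scheduled: Sep 21, 2001 + 8 days = Sep 29, 2001.
Comparing: the visa is stamped on Jan 3, 2002 vs the interview is scheduled on Sep 29, 2001. Earlier: the interview is scheduled.

The interview is scheduled — September 29, 2001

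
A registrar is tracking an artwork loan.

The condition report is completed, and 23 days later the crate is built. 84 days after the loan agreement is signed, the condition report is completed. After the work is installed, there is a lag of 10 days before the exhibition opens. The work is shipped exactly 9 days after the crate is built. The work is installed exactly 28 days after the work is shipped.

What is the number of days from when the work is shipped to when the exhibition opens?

Causal path: the work is shipped → the work is installed → the exhibition opens.
Total delay along the path: 28 + 10 = 38 days.

38 days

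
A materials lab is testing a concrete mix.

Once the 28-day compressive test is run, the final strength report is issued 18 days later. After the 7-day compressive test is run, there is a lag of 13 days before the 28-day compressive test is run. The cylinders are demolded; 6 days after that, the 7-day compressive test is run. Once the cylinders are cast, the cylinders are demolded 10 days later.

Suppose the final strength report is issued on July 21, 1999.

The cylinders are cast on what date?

June 4, 1999

The final strength report is issued: Jul 21, 1999.
The 28-day compressive test is run: Jul 21, 1999 − 18 days = Jul 3, 1999.
The 7-day compressive test is run: Jul 3, 1999 − 13 days = Jun 20, 1999.
The cylinders are demolded: Jun 20, 1999 − 6 days = Jun 14, 1999.
The cylinders are cast: Jun 14, 1999 − 10 days = Jun 4, 1999.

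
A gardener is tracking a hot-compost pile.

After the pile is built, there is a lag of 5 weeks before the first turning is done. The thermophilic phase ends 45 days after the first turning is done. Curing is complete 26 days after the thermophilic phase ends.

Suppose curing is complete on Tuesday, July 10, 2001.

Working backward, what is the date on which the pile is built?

Curing is complete: Jul 10, 2001.
The thermophilic phase ends: Jul 10, 2001 − 26 days = Jun 14, 2001.
The first turning is done: Jun 14, 2001 − 45 days = Apr 30, 2001.
The pile is built: Apr 30, 2001 − 5 weeks = Mar 26, 2001.

Monday, March 26, 2001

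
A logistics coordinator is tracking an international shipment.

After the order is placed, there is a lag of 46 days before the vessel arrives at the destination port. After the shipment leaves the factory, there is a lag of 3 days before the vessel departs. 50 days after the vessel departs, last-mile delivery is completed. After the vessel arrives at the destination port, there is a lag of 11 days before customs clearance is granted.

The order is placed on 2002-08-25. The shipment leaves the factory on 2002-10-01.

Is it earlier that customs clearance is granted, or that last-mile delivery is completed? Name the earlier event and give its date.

Customs clearance is granted — 2002-10-21

The order is placed: Aug 25, 2002.
The vessel arrives at the destination port: Aug 25, 2002 + 46 days = Oct 10, 2002.
Customs clearance is granted: Oct 10, 2002 + 11 days = Oct 21, 2002.
The shipment leaves the factory: Oct 1, 2002.
The vessel departs: Oct 1, 2002 + 3 days = Oct 4, 2002.
Last-mile delivery is completed: Oct 4, 2002 + 50 days = Nov 23, 2002.
Comparing: customs clearance is granted on Oct 21, 2002 vs last-mile delivery is completed on Nov 23, 2002. Earlier: customs clearance is granted.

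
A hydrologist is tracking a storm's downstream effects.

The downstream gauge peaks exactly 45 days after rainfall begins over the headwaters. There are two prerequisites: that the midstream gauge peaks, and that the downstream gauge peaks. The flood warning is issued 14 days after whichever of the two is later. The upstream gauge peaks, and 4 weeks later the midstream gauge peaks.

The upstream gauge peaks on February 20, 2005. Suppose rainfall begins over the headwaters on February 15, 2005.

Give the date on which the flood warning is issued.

April 15, 2005

The upstream gauge peaks: Feb 20, 2005.
The midstream gauge peaks: Feb 20, 2005 + 4 weeks = Mar 20, 2005.
Rainfall begins over the headwaters: Feb 15, 2005.
The downstream gauge peaks: Feb 15, 2005 + 45 days = Apr 1, 2005.
Both prerequisites met — the midstream gauge peaks (Mar 20, 2005), the downstream gauge peaks (Apr 1, 2005); the later is Apr 1, 2005.
The flood warning is issued: Apr 1, 2005 + 14 days = Apr 15, 2005.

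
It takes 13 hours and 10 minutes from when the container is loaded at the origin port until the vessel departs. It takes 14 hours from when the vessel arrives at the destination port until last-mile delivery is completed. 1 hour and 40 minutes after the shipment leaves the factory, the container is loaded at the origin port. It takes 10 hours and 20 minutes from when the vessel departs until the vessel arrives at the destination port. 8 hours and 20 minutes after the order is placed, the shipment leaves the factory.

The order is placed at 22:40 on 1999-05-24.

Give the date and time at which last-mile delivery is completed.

22:10 on 1999-05-26

The order is placed: 22:40 May 24, 1999.
The shipment leaves the factory: 22:40 May 24, 1999 + 8h20m = 07:00 May 25, 1999.
The container is loaded at the origin port: 07:00 May 25, 1999 + 1h40m = 08:40 May 25, 1999.
The vessel departs: 08:40 May 25, 1999 + 13h10m = 21:50 May 25, 1999.
The vessel arrives at the destination port: 21:50 May 25, 1999 + 10h20m = 08:10 May 26, 1999.
Last-mile delivery is completed: 08:10 May 26, 1999 + 14h = 22:10 May 26, 1999.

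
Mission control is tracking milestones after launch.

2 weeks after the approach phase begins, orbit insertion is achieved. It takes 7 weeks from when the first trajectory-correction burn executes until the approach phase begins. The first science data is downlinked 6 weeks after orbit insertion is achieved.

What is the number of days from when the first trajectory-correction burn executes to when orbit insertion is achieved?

Causal path: the first trajectory-correction burn executes → the approach phase begins → orbit insertion is achieved.
Total delay along the path: 7 + 2 weeks = 9 weeks = 63 days.

63 days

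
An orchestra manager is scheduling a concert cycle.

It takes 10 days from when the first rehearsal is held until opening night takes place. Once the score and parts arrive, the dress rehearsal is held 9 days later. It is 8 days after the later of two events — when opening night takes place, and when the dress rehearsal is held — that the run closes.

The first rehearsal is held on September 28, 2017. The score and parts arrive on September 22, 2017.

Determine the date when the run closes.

October 16, 2017

The first rehearsal is held: Sep 28, 2017.
Opening night takes place: Sep 28, 2017 + 10 days = Oct 8, 2017.
The score and parts arrive: Sep 22, 2017.
The dress rehearsal is held: Sep 22, 2017 + 9 days = Oct 1, 2017.
Both prerequisites met — opening night takes place (Oct 8, 2017), the dress rehearsal is held (Oct 1, 2017); the later is Oct 8, 2017.
The run closes: Oct 8, 2017 + 8 days = Oct 16, 2017.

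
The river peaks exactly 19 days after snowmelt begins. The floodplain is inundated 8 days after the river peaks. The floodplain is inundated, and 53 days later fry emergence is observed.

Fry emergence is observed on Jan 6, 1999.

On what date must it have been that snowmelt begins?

Oct 18, 1998

Fry emergence is observed: Jan 6, 1999.
The floodplain is inundated: Jan 6, 1999 − 53 days = Nov 14, 1998.
The river peaks: Nov 14, 1998 − 8 days = Nov 6, 1998.
Snowmelt begins: Nov 6, 1998 − 19 days = Oct 18, 1998.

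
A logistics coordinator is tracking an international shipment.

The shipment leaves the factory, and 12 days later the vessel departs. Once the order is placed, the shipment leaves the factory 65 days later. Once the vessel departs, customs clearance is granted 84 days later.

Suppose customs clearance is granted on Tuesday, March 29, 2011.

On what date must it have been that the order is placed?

Tuesday, October 19, 2010

Customs clearance is granted: Mar 29, 2011.
The vessel departs: Mar 29, 2011 − 84 days = Jan 4, 2011.
The shipment leaves the factory: Jan 4, 2011 − 12 days = Dec 23, 2010.
The order is placed: Dec 23, 2010 − 65 days = Oct 19, 2010.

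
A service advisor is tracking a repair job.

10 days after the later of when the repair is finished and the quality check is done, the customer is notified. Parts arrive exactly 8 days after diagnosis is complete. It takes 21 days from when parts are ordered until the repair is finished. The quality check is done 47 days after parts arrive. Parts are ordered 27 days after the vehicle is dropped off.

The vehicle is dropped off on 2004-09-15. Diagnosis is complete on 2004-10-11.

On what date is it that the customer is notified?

The vehicle is dropped off: Sep 15, 2004.
Parts are ordered: Sep 15, 2004 + 27 days = Oct 12, 2004.
The repair is finished: Oct 12, 2004 + 21 days = Nov 2, 2004.
Diagnosis is complete: Oct 11, 2004.
Parts arrive: Oct 11, 2004 + 8 days = Oct 19, 2004.
The quality check is done: Oct 19, 2004 + 47 days = Dec 5, 2004.
Both prerequisites met — the repair is finished (Nov 2, 2004), the quality check is done (Dec 5, 2004); the later is Dec 5, 2004.
The customer is notified: Dec 5, 2004 + 10 days = Dec 15, 2004.

2004-12-15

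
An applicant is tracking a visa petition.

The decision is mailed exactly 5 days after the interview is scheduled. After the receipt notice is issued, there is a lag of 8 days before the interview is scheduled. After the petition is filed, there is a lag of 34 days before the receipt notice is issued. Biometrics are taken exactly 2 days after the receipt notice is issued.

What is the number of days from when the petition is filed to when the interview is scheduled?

Causal path: the petition is filed → the receipt notice is issued → the interview is scheduled.
Total delay along the path: 34 + 8 = 42 days.

42 days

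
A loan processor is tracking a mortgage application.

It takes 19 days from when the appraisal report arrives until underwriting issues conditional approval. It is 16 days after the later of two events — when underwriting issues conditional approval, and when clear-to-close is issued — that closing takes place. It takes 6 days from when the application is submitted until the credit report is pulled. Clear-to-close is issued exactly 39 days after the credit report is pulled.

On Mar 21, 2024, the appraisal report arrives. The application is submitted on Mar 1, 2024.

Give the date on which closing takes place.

May 1, 2024

The appraisal report arrives: Mar 21, 2024.
Underwriting issues conditional approval: Mar 21, 2024 + 19 days = Apr 9, 2024.
The application is submitted: Mar 1, 2024.
The credit report is pulled: Mar 1, 2024 + 6 days = Mar 7, 2024.
Clear-to-close is issued: Mar 7, 2024 + 39 days = Apr 15, 2024.
Both prerequisites met — underwriting issues conditional approval (Apr 9, 2024), clear-to-close is issued (Apr 15, 2024); the later is Apr 15, 2024.
Closing takes place: Apr 15, 2024 + 16 days = May 1, 2024.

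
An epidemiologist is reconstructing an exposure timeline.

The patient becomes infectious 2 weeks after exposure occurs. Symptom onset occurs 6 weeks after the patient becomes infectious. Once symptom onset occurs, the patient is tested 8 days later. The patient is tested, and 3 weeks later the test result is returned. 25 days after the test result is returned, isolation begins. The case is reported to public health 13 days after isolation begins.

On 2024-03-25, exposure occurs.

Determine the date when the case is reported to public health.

Exposure occurs: Mar 25, 2024.
The patient becomes infectious: Mar 25, 2024 + 2 weeks = Apr 8, 2024.
Symptom onset occurs: Apr 8, 2024 + 6 weeks = May 20, 2024.
The patient is tested: May 20, 2024 + 8 days = May 28, 2024.
The test result is returned: May 28, 2024 + 3 weeks = Jun 18, 2024.
Isolation begins: Jun 18, 2024 + 25 days = Jul 13, 2024.
The case is reported to public health: Jul 13, 2024 + 13 days = Jul 26, 2024.

2024-07-26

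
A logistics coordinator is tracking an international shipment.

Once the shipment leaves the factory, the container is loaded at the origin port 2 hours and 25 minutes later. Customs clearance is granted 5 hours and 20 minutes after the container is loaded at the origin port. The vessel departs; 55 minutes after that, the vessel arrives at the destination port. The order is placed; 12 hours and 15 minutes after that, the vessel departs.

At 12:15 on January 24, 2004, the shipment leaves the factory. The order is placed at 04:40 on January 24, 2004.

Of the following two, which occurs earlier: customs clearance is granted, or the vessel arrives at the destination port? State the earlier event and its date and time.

The vessel arrives at the destination port — 17:50 on January 24, 2004

The shipment leaves the factory: 12:15 Jan 24, 2004.
The container is loaded at the origin port: 12:15 Jan 24, 2004 + 2h25m = 14:40 Jan 24, 2004.
Customs clearance is granted: 14:40 Jan 24, 2004 + 5h20m = 20:00 Jan 24, 2004.
The order is placed: 04:40 Jan 24, 2004.
The vessel departs: 04:40 Jan 24, 2004 + 12h15m = 16:55 Jan 24, 2004.
The vessel arrives at the destination port: 16:55 Jan 24, 2004 + 55m = 17:50 Jan 24, 2004.
Comparing: customs clearance is granted at 20:00 Jan 24, 2004 vs the vessel arrives at the destination port at 17:50 Jan 24, 2004. Earlier: the vessel arrives at the destination port.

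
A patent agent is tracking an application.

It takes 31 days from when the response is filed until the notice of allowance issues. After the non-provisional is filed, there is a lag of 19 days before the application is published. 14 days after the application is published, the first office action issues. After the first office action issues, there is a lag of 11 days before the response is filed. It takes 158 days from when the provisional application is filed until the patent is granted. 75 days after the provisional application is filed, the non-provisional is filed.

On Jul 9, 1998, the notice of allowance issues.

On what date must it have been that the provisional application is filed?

The notice of allowance issues: Jul 9, 1998.
The response is filed: Jul 9, 1998 − 31 days = Jun 8, 1998.
The first office action issues: Jun 8, 1998 − 11 days = May 28, 1998.
The application is published: May 28, 1998 − 14 days = May 14, 1998.
The non-provisional is filed: May 14, 1998 − 19 days = Apr 25, 1998.
The provisional application is filed: Apr 25, 1998 − 75 days = Feb 9, 1998.

Feb 9, 1998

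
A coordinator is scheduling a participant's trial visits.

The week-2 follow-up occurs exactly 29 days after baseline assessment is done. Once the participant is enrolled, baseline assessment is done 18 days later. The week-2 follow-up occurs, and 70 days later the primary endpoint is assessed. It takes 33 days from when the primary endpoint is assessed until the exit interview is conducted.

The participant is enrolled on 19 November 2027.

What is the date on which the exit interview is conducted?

The participant is enrolled: Nov 19, 2027.
Baseline assessment is done: Nov 19, 2027 + 18 days = Dec 7, 2027.
The week-2 follow-up occurs: Dec 7, 2027 + 29 days = Jan 5, 2028.
The primary endpoint is assessed: Jan 5, 2028 + 70 days = Mar 15, 2028.
The exit interview is conducted: Mar 15, 2028 + 33 days = Apr 17, 2028.

17 April 2028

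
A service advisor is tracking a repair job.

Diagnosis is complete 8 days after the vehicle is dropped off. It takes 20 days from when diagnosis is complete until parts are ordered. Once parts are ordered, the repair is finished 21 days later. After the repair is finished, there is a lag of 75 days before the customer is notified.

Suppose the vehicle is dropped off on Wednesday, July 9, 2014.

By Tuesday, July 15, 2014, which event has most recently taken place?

The vehicle is dropped off

The vehicle is dropped off: Jul 9, 2014.
Diagnosis is complete: Jul 9, 2014 + 8 days = Jul 17, 2014.
Parts are ordered: Jul 17, 2014 + 20 days = Aug 6, 2014.
The repair is finished: Aug 6, 2014 + 21 days = Aug 27, 2014.
The customer is notified: Aug 27, 2014 + 75 days = Nov 10, 2014.
Jul 15, 2014 falls between when the vehicle is dropped off (Jul 9, 2014) and when diagnosis is complete (Jul 17, 2014).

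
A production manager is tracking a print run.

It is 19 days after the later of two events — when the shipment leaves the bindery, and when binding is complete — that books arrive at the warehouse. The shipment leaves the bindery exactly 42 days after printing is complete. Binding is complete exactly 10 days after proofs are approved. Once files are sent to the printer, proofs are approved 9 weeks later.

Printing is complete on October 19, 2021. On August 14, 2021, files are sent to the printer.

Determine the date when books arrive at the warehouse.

December 19, 2021

Printing is complete: Oct 19, 2021.
The shipment leaves the bindery: Oct 19, 2021 + 42 days = Nov 30, 2021.
Files are sent to the printer: Aug 14, 2021.
Proofs are approved: Aug 14, 2021 + 9 weeks = Oct 16, 2021.
Binding is complete: Oct 16, 2021 + 10 days = Oct 26, 2021.
Both prerequisites met — the shipment leaves the bindery (Nov 30, 2021), binding is complete (Oct 26, 2021); the later is Nov 30, 2021.
Books arrive at the warehouse: Nov 30, 2021 + 19 days = Dec 19, 2021.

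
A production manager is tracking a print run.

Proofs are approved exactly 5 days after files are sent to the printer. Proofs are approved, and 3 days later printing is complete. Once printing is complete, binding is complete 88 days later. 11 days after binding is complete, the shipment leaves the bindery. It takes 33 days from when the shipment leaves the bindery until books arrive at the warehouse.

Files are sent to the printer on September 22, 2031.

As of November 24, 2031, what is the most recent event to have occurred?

Printing is complete

Files are sent to the printer: Sep 22, 2031.
Proofs are approved: Sep 22, 2031 + 5 days = Sep 27, 2031.
Printing is complete: Sep 27, 2031 + 3 days = Sep 30, 2031.
Binding is complete: Sep 30, 2031 + 88 days = Dec 27, 2031.
The shipment leaves the bindery: Dec 27, 2031 + 11 days = Jan 7, 2032.
Books arrive at the warehouse: Jan 7, 2032 + 33 days = Feb 9, 2032.
Nov 24, 2031 falls between when printing is complete (Sep 30, 2031) and when binding is complete (Dec 27, 2031).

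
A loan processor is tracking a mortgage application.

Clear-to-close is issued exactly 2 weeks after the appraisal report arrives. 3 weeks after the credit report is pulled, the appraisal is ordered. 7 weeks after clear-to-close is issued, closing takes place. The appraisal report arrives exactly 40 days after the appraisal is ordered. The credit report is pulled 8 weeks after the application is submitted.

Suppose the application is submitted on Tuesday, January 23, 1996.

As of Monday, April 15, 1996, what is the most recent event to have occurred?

The application is submitted: Jan 23, 1996.
The credit report is pulled: Jan 23, 1996 + 8 weeks = Mar 19, 1996.
The appraisal is ordered: Mar 19, 1996 + 3 weeks = Apr 9, 1996.
The appraisal report arrives: Apr 9, 1996 + 40 days = May 19, 1996.
Clear-to-close is issued: May 19, 1996 + 2 weeks = Jun 2, 1996.
Closing takes place: Jun 2, 1996 + 7 weeks = Jul 21, 1996.
Apr 15, 1996 falls between when the appraisal is ordered (Apr 9, 1996) and when the appraisal report arrives (May 19, 1996).

The appraisal is ordered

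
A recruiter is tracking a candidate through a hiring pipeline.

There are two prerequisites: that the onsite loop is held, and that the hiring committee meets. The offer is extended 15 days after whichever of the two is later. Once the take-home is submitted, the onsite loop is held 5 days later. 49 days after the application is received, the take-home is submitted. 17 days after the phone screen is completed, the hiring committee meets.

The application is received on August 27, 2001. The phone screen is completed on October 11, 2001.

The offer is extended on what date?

The application is received: Aug 27, 2001.
The take-home is submitted: Aug 27, 2001 + 49 days = Oct 15, 2001.
The onsite loop is held: Oct 15, 2001 + 5 days = Oct 20, 2001.
The phone screen is completed: Oct 11, 2001.
The hiring committee meets: Oct 11, 2001 + 17 days = Oct 28, 2001.
Both prerequisites met — the onsite loop is held (Oct 20, 2001), the hiring committee meets (Oct 28, 2001); the later is Oct 28, 2001.
The offer is extended: Oct 28, 2001 + 15 days = Nov 12, 2001.

November 12, 2001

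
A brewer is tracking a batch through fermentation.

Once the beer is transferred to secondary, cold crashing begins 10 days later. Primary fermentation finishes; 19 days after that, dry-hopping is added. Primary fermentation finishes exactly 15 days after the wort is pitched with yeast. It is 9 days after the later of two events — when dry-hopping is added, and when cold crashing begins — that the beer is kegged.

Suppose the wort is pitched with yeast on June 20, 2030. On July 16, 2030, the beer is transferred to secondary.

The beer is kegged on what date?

August 4, 2030

The wort is pitched with yeast: Jun 20, 2030.
Primary fermentation finishes: Jun 20, 2030 + 15 days = Jul 5, 2030.
Dry-hopping is added: Jul 5, 2030 + 19 days = Jul 24, 2030.
The beer is transferred to secondary: Jul 16, 2030.
Cold crashing begins: Jul 16, 2030 + 10 days = Jul 26, 2030.
Both prerequisites met — dry-hopping is added (Jul 24, 2030), cold crashing begins (Jul 26, 2030); the later is Jul 26, 2030.
The beer is kegged: Jul 26, 2030 + 9 days = Aug 4, 2030.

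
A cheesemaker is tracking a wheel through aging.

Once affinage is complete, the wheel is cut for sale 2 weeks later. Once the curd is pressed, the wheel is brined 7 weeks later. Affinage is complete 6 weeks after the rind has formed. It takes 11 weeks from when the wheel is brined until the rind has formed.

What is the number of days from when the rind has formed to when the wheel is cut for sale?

56 days

Causal path: the rind has formed → affinage is complete → the wheel is cut for sale.
Total delay along the path: 6 + 2 weeks = 8 weeks = 56 days.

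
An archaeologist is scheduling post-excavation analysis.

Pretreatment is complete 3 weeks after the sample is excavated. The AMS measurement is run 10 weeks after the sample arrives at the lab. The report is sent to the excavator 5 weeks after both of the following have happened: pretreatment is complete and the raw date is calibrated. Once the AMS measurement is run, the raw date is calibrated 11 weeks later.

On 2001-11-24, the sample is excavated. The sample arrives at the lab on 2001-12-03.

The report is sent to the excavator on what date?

2002-06-03

The sample is excavated: Nov 24, 2001.
Pretreatment is complete: Nov 24, 2001 + 3 weeks = Dec 15, 2001.
The sample arrives at the lab: Dec 3, 2001.
The AMS measurement is run: Dec 3, 2001 + 10 weeks = Feb 11, 2002.
The raw date is calibrated: Feb 11, 2002 + 11 weeks = Apr 29, 2002.
Both prerequisites met — pretreatment is complete (Dec 15, 2001), the raw date is calibrated (Apr 29, 2002); the later is Apr 29, 2002.
The report is sent to the excavator: Apr 29, 2002 + 5 weeks = Jun 3, 2002.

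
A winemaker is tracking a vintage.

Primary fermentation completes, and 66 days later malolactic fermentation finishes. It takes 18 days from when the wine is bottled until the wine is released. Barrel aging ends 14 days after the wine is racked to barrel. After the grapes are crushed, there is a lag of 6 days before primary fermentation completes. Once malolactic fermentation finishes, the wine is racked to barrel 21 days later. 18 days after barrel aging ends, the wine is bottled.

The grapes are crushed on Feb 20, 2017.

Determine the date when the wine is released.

The grapes are crushed: Feb 20, 2017.
Primary fermentation completes: Feb 20, 2017 + 6 days = Feb 26, 2017.
Malolactic fermentation finishes: Feb 26, 2017 + 66 days = May 3, 2017.
The wine is racked to barrel: May 3, 2017 + 21 days = May 24, 2017.
Barrel aging ends: May 24, 2017 + 14 days = Jun 7, 2017.
The wine is bottled: Jun 7, 2017 + 18 days = Jun 25, 2017.
The wine is released: Jun 25, 2017 + 18 days = Jul 13, 2017.

Jul 13, 2017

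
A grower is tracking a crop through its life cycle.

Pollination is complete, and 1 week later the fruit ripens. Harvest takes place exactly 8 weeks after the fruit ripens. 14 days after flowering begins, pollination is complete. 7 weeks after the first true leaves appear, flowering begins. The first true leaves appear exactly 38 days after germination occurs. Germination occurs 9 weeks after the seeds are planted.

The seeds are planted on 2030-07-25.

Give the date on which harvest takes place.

2031-03-09

The seeds are planted: Jul 25, 2030.
Germination occurs: Jul 25, 2030 + 9 weeks = Sep 26, 2030.
The first true leaves appear: Sep 26, 2030 + 38 days = Nov 3, 2030.
Flowering begins: Nov 3, 2030 + 7 weeks = Dec 22, 2030.
Pollination is complete: Dec 22, 2030 + 14 days = Jan 5, 2031.
The fruit ripens: Jan 5, 2031 + 1 week = Jan 12, 2031.
Harvest takes place: Jan 12, 2031 + 8 weeks = Mar 9, 2031.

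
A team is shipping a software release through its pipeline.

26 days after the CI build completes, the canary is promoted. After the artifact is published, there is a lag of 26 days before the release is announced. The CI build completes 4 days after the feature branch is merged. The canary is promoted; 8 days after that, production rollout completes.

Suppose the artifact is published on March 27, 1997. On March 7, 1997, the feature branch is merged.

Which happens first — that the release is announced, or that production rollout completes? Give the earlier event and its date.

Production rollout completes — April 14, 1997

The artifact is published: Mar 27, 1997.
The release is announced: Mar 27, 1997 + 26 days = Apr 22, 1997.
The feature branch is merged: Mar 7, 1997.
The CI build completes: Mar 7, 1997 + 4 days = Mar 11, 1997.
The canary is promoted: Mar 11, 1997 + 26 days = Apr 6, 1997.
Production rollout completes: Apr 6, 1997 + 8 days = Apr 14, 1997.
Comparing: the release is announced on Apr 22, 1997 vs production rollout completes on Apr 14, 1997. Earlier: production rollout completes.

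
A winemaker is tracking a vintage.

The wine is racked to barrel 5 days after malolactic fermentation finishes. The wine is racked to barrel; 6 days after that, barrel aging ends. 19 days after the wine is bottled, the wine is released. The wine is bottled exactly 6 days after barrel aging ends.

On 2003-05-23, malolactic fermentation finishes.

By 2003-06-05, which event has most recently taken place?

Malolactic fermentation finishes: May 23, 2003.
The wine is racked to barrel: May 23, 2003 + 5 days = May 28, 2003.
Barrel aging ends: May 28, 2003 + 6 days = Jun 3, 2003.
The wine is bottled: Jun 3, 2003 + 6 days = Jun 9, 2003.
The wine is released: Jun 9, 2003 + 19 days = Jun 28, 2003.
Jun 5, 2003 falls between when barrel aging ends (Jun 3, 2003) and when the wine is bottled (Jun 9, 2003).

Barrel aging ends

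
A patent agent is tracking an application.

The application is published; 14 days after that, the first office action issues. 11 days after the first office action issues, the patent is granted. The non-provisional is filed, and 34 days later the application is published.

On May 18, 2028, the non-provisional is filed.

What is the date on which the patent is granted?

July 16, 2028

The non-provisional is filed: May 18, 2028.
The application is published: May 18, 2028 + 34 days = Jun 21, 2028.
The first office action issues: Jun 21, 2028 + 14 days = Jul 5, 2028.
The patent is granted: Jul 5, 2028 + 11 days = Jul 16, 2028.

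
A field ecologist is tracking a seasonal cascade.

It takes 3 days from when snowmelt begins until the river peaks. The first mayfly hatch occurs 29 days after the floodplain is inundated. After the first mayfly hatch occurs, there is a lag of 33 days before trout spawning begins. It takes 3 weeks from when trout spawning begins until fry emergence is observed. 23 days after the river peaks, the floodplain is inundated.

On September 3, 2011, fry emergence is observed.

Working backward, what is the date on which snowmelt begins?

May 17, 2011

Fry emergence is observed: Sep 3, 2011.
Trout spawning begins: Sep 3, 2011 − 3 weeks = Aug 13, 2011.
The first mayfly hatch occurs: Aug 13, 2011 − 33 days = Jul 11, 2011.
The floodplain is inundated: Jul 11, 2011 − 29 days = Jun 12, 2011.
The river peaks: Jun 12, 2011 − 23 days = May 20, 2011.
Snowmelt begins: May 20, 2011 − 3 days = May 17, 2011.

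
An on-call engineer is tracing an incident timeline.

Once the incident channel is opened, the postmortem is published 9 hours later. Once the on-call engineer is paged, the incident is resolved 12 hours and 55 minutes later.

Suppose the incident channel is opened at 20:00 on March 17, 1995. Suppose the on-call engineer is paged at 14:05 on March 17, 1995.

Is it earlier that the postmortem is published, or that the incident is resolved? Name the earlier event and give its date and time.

The incident is resolved — 03:00 on March 18, 1995

The incident channel is opened: 20:00 Mar 17, 1995.
The postmortem is published: 20:00 Mar 17, 1995 + 9h = 05:00 Mar 18, 1995.
The on-call engineer is paged: 14:05 Mar 17, 1995.
The incident is resolved: 14:05 Mar 17, 1995 + 12h55m = 03:00 Mar 18, 1995.
Comparing: the postmortem is published at 05:00 Mar 18, 1995 vs the incident is resolved at 03:00 Mar 18, 1995. Earlier: the incident is resolved.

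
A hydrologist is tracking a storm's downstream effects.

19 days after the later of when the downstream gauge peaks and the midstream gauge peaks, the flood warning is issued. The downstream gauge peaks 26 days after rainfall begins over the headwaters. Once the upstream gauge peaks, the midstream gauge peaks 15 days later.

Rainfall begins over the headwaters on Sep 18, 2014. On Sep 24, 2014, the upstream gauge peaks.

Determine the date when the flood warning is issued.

Nov 2, 2014

Rainfall begins over the headwaters: Sep 18, 2014.
The downstream gauge peaks: Sep 18, 2014 + 26 days = Oct 14, 2014.
The upstream gauge peaks: Sep 24, 2014.
The midstream gauge peaks: Sep 24, 2014 + 15 days = Oct 9, 2014.
Both prerequisites met — the downstream gauge peaks (Oct 14, 2014), the midstream gauge peaks (Oct 9, 2014); the later is Oct 14, 2014.
The flood warning is issued: Oct 14, 2014 + 19 days = Nov 2, 2014.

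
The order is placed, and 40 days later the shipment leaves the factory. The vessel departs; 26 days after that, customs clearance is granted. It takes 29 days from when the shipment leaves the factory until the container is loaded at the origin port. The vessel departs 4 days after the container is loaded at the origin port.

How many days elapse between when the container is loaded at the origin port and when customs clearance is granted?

30 days

Causal path: the container is loaded at the origin port → the vessel departs → customs clearance is granted.
Total delay along the path: 4 + 26 = 30 days.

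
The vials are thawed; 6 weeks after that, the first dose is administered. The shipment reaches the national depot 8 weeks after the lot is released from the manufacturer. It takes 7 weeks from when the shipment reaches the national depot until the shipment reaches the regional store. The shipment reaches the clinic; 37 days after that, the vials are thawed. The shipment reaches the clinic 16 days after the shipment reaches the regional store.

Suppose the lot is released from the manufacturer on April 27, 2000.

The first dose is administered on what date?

The lot is released from the manufacturer: Apr 27, 2000.
The shipment reaches the national depot: Apr 27, 2000 + 8 weeks = Jun 22, 2000.
The shipment reaches the regional store: Jun 22, 2000 + 7 weeks = Aug 10, 2000.
The shipment reaches the clinic: Aug 10, 2000 + 16 days = Aug 26, 2000.
The vials are thawed: Aug 26, 2000 + 37 days = Oct 2, 2000.
The first dose is administered: Oct 2, 2000 + 6 weeks = Nov 13, 2000.

November 13, 2000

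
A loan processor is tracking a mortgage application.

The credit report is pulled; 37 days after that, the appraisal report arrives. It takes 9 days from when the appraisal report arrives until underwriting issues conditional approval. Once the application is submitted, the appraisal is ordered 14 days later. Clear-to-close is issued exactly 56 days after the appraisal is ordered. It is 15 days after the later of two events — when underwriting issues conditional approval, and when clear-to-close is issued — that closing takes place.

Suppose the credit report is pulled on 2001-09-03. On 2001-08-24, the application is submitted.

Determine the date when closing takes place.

The credit report is pulled: Sep 3, 2001.
The appraisal report arrives: Sep 3, 2001 + 37 days = Oct 10, 2001.
Underwriting issues conditional approval: Oct 10, 2001 + 9 days = Oct 19, 2001.
The application is submitted: Aug 24, 2001.
The appraisal is ordered: Aug 24, 2001 + 14 days = Sep 7, 2001.
Clear-to-close is issued: Sep 7, 2001 + 56 days = Nov 2, 2001.
Both prerequisites met — underwriting issues conditional approval (Oct 19, 2001), clear-to-close is issued (Nov 2, 2001); the later is Nov 2, 2001.
Closing takes place: Nov 2, 2001 + 15 days = Nov 17, 2001.

2001-11-17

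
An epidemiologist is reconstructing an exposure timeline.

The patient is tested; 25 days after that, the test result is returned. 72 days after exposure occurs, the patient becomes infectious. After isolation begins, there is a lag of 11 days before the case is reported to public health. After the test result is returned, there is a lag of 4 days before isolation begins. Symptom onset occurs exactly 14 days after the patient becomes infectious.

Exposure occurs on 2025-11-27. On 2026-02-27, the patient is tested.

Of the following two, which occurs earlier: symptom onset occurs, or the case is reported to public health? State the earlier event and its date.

Exposure occurs: Nov 27, 2025.
The patient becomes infectious: Nov 27, 2025 + 72 days = Feb 7, 2026.
Symptom onset occurs: Feb 7, 2026 + 14 days = Feb 21, 2026.
The patient is tested: Feb 27, 2026.
The test result is returned: Feb 27, 2026 + 25 days = Mar 24, 2026.
Isolation begins: Mar 24, 2026 + 4 days = Mar 28, 2026.
The case is reported to public health: Mar 28, 2026 + 11 days = Apr 8, 2026.
Comparing: symptom onset occurs on Feb 21, 2026 vs the case is reported to public health on Apr 8, 2026. Earlier: symptom onset occurs.

Symptom onset occurs — 2026-02-21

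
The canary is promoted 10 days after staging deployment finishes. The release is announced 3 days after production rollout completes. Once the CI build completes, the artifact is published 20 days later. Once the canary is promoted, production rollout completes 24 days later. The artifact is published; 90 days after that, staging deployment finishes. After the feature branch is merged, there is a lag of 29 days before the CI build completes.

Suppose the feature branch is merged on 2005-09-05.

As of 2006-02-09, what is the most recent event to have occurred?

The feature branch is merged: Sep 5, 2005.
The CI build completes: Sep 5, 2005 + 29 days = Oct 4, 2005.
The artifact is published: Oct 4, 2005 + 20 days = Oct 24, 2005.
Staging deployment finishes: Oct 24, 2005 + 90 days = Jan 22, 2006.
The canary is promoted: Jan 22, 2006 + 10 days = Feb 1, 2006.
Production rollout completes: Feb 1, 2006 + 24 days = Feb 25, 2006.
The release is announced: Feb 25, 2006 + 3 days = Feb 28, 2006.
Feb 9, 2006 falls between when the canary is promoted (Feb 1, 2006) and when production rollout completes (Feb 25, 2006).

The canary is promoted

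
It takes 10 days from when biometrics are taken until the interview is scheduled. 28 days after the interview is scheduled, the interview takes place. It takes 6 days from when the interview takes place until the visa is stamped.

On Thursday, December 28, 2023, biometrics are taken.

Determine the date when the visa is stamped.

Saturday, February 10, 2024

Biometrics are taken: Dec 28, 2023.
The interview is scheduled: Dec 28, 2023 + 10 days = Jan 7, 2024.
The interview takes place: Jan 7, 2024 + 28 days = Feb 4, 2024.
The visa is stamped: Feb 4, 2024 + 6 days = Feb 10, 2024.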